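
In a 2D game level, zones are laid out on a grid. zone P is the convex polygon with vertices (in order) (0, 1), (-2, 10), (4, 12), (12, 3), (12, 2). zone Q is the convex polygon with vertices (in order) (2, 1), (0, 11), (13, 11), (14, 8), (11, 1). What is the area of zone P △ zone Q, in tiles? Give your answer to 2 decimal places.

|zone P| = 97, |zone Q| = 118, |zone P∩zone Q| = 75.1842.
|zone P △ zone Q| = |zone P| + |zone Q| − 2·|zone P∩zone Q| = 97 + 118 − 150.3685 = 64.63.

64.63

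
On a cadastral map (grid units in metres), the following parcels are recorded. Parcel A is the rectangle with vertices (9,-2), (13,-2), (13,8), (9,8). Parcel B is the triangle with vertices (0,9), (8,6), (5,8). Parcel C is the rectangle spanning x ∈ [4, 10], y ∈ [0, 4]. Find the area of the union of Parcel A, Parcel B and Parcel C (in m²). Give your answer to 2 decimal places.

By inclusion–exclusion:
Individual areas: |Parcel A| = 40, |Parcel B| = 3.5, |Parcel C| = 24.
|Parcel A∩Parcel B| = 0.
|Parcel A∩Parcel C|: x∈[9,10], y∈[0,4] → 1·4 = 4.
|Parcel B∩Parcel C| = 0.
|Parcel A∩Parcel B∩Parcel C| = 0.
|Parcel A ∪ Parcel B ∪ Parcel C| = 67.5 − 4 + 0 = 63.50.

63.50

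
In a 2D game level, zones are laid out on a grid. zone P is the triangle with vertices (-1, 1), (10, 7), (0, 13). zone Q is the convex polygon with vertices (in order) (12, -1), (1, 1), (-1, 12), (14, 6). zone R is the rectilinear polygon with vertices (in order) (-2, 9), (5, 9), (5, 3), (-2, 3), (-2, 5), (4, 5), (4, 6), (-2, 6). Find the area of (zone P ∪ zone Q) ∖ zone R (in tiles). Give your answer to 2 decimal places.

|zone P ∪ zone Q| = 128.5294.
|(zone P ∪ zone Q) ∩ zone R| = 28.9027.
|(zone P ∪ zone Q) ∖ zone R| = 128.5294 − 28.9027 = 99.63.

99.63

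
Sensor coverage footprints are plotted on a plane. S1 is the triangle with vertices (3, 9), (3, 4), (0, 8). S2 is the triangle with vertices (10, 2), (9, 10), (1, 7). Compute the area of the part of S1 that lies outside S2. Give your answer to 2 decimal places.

5.64

|S1| = 7.5, |S1∩S2| = 1.8611.
|S1 ∖ S2| = |S1| − |S1∩S2| = 7.5 − 1.8611 = 5.64.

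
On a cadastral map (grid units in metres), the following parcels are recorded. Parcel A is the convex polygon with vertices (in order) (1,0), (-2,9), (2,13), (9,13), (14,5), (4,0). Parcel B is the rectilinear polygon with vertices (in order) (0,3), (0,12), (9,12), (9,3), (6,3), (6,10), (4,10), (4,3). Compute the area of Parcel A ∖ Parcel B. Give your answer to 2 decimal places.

|Parcel A| = 141.5, |Parcel A∩Parcel B| = 66.5.
|Parcel A ∖ Parcel B| = |Parcel A| − |Parcel A∩Parcel B| = 141.5 − 66.5 = 75.00.

75.00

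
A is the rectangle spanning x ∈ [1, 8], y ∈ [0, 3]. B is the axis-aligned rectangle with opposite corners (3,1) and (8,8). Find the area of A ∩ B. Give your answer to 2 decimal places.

|A∩B|: x∈[3,8], y∈[1,3] → 5·2 = 10.

10.00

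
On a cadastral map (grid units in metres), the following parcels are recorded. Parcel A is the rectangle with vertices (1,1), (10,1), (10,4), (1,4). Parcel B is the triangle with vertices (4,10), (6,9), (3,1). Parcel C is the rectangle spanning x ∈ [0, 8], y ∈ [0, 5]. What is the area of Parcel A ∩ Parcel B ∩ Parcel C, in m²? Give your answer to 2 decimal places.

1.19

The intersection is the polygon with vertices (3,1), (3.333,4), (4.125,4).
By the shoelace formula its area is 1.19.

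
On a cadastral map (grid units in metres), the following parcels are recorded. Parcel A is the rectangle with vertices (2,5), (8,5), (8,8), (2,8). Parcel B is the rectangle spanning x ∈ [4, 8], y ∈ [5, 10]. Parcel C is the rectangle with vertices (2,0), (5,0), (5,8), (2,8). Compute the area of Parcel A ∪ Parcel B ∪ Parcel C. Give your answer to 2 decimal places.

By inclusion–exclusion:
Individual areas: |Parcel A| = 18, |Parcel B| = 20, |Parcel C| = 24.
|Parcel A∩Parcel B|: x∈[4,8], y∈[5,8] → 4·3 = 12.
|Parcel A∩Parcel C|: x∈[2,5], y∈[5,8] → 3·3 = 9.
|Parcel B∩Parcel C|: x∈[4,5], y∈[5,8] → 1·3 = 3.
|Parcel A∩Parcel B∩Parcel C| = 3.
|Parcel A ∪ Parcel B ∪ Parcel C| = 62 − 24 + 3 = 41.00.

41.00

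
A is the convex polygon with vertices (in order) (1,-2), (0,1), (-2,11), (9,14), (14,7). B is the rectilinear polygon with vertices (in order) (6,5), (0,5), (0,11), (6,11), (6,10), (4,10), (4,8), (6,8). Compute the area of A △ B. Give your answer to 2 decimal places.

|A| = 146, |B| = 32, |A∩B| = 32.
|A △ B| = |A| + |B| − 2·|A∩B| = 146 + 32 − 64 = 114.00.

114.00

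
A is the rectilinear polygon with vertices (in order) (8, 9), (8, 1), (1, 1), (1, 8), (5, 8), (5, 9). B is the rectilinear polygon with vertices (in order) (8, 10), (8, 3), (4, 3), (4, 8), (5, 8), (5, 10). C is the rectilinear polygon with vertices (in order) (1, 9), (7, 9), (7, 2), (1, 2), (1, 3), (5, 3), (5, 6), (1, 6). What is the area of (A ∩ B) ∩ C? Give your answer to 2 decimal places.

14.00

|A ∩ B| = 23.
|(A ∩ B) ∩ C| = 14.00.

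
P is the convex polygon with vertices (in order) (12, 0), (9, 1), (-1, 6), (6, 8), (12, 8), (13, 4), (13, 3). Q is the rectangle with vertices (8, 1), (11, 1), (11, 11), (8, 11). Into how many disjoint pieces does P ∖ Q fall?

P ∖ Q splits into 2 disjoint pieces (area 13, area 31.25).

2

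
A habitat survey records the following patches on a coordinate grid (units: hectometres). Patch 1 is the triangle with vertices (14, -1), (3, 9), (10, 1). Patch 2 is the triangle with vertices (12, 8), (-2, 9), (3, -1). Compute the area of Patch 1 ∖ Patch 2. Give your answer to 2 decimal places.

|Patch 1| = 9, |Patch 1∩Patch 2| = 2.8405.
|Patch 1 ∖ Patch 2| = |Patch 1| − |Patch 1∩Patch 2| = 9 − 2.8405 = 6.16.

6.16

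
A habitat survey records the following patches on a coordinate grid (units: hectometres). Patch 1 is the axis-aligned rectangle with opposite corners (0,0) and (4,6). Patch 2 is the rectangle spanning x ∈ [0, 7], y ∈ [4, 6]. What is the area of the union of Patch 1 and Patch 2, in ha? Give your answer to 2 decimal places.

By inclusion–exclusion:
Individual areas: |Patch 1| = 24, |Patch 2| = 14.
|Patch 1∩Patch 2|: x∈[0,4], y∈[4,6] → 4·2 = 8.
|Patch 1 ∪ Patch 2| = 38 − 8 = 30.00.

30.00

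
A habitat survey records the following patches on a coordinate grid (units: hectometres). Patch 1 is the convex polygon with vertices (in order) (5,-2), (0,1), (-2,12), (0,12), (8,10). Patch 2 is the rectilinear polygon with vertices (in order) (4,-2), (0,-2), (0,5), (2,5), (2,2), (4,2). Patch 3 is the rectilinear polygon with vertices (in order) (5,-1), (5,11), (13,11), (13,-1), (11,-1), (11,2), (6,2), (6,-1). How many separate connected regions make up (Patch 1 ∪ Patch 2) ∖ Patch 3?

1

(Patch 1 ∪ Patch 2) ∖ Patch 3 is a single connected region.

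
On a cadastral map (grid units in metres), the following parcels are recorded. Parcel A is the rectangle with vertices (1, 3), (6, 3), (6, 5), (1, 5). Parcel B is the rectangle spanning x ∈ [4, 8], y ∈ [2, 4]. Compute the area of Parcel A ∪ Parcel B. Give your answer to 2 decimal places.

By inclusion–exclusion:
Individual areas: |Parcel A| = 10, |Parcel B| = 8.
|Parcel A∩Parcel B|: x∈[4,6], y∈[3,4] → 2·1 = 2.
|Parcel A ∪ Parcel B| = 18 − 2 = 16.00.

16.00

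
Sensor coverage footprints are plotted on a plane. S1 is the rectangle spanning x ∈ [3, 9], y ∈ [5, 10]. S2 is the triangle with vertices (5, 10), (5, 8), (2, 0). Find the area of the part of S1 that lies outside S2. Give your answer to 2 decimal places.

27.94

|S1| = 30, |S1∩S2| = 2.0625.
|S1 ∖ S2| = |S1| − |S1∩S2| = 30 − 2.0625 = 27.94.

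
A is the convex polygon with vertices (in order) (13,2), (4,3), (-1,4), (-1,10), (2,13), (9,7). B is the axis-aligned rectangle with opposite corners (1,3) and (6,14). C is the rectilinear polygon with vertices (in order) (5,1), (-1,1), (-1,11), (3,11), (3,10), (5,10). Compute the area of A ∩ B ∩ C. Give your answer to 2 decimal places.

The intersection is the polygon with vertices (1,11), (3,11), (3,10), (5,10), (5,3), (4,3), (1,3.6).
By the shoelace formula its area is 29.10.

29.10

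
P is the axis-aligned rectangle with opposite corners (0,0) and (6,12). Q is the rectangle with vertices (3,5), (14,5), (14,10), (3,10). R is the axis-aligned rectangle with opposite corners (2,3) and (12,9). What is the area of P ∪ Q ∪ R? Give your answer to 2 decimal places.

By inclusion–exclusion:
Individual areas: |P| = 72, |Q| = 55, |R| = 60.
|P∩Q|: x∈[3,6], y∈[5,10] → 3·5 = 15.
|P∩R|: x∈[2,6], y∈[3,9] → 4·6 = 24.
|Q∩R|: x∈[3,12], y∈[5,9] → 9·4 = 36.
|P∩Q∩R| = 12.
|P ∪ Q ∪ R| = 187 − 75 + 12 = 124.00.

124.00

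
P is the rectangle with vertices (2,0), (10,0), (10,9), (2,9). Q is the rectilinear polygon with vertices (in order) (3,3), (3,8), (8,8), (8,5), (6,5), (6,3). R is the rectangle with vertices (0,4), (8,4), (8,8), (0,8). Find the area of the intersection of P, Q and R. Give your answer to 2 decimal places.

18.00

The intersection is the polygon with vertices (8,8), (8,5), (6,5), (6,4), (3,4), (3,8).
By the shoelace formula its area is 18.00.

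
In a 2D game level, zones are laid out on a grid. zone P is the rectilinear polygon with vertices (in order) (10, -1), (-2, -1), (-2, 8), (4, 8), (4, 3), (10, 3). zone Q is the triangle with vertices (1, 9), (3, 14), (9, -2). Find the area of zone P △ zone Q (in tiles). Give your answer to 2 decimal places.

|zone P| = 78, |zone Q| = 31, |zone P∩zone Q| = 7.7784.
|zone P △ zone Q| = |zone P| + |zone Q| − 2·|zone P∩zone Q| = 78 + 31 − 15.5568 = 93.44.

93.44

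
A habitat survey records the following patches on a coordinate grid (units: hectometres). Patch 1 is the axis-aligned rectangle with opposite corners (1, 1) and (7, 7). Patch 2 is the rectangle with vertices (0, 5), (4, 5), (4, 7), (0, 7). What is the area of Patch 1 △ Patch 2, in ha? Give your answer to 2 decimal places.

|Patch 1∩Patch 2|: x∈[1,4], y∈[5,7] → 3·2 = 6.
|Patch 1 △ Patch 2| = |Patch 1| + |Patch 2| − 2·|Patch 1∩Patch 2| = 36 + 8 − 12 = 32.00.

32.00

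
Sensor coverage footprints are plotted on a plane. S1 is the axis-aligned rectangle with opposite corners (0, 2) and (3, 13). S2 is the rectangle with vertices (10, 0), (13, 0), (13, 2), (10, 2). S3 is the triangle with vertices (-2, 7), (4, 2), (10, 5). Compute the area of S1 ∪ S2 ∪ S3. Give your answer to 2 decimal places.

By inclusion–exclusion:
Individual areas: |S1| = 33, |S2| = 6, |S3| = 24.
|S1∩S2| = 0 (no overlap).
|S1∩S3| = 7.
|S2∩S3| = 0.
|S1∩S2∩S3| = 0.
|S1 ∪ S2 ∪ S3| = 63 − 7 + 0 = 56.00.

56.00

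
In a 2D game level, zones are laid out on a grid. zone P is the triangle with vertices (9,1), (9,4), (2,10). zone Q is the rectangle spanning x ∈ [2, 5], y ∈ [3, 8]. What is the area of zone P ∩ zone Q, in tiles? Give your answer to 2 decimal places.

The intersection is the polygon with vertices (5,7.429), (5,6.143), (3.556,8), (4.333,8).
By the shoelace formula its area is 1.15.

1.15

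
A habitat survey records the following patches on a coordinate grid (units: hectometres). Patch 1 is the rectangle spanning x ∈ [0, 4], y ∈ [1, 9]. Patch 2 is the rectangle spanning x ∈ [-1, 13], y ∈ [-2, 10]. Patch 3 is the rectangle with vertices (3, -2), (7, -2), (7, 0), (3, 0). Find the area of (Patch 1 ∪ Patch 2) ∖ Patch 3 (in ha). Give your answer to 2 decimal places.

|Patch 1 ∪ Patch 2| = 168.
|(Patch 1 ∪ Patch 2) ∩ Patch 3| = 8.
|(Patch 1 ∪ Patch 2) ∖ Patch 3| = 168 − 8 = 160.00.

160.00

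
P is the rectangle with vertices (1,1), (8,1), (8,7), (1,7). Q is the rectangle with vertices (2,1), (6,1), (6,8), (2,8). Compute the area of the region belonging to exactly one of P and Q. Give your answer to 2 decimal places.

22.00

|P∩Q|: x∈[2,6], y∈[1,7] → 4·6 = 24.
|P △ Q| = |P| + |Q| − 2·|P∩Q| = 42 + 28 − 48 = 22.00.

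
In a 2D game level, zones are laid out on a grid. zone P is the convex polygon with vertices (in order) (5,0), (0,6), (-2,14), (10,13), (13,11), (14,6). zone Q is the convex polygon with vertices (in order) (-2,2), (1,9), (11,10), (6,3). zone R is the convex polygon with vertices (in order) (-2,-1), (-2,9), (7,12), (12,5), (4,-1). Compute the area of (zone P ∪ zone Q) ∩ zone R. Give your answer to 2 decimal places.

The region (zone P ∪ zone Q) ∩ zone R is the polygon with vertices (-2,2), (-0.105,6.421), (-0.846,9.385), (7,12), (12,5), (8,2), (5,0), (2.83,2.604).
By the shoelace formula its area is 97.57.

97.57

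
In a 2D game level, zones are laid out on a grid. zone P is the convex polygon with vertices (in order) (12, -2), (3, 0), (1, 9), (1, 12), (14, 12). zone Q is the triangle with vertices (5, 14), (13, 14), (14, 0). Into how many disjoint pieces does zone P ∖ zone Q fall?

zone P ∖ zone Q splits into 2 disjoint pieces (area 108.1299, area 1.7143).

2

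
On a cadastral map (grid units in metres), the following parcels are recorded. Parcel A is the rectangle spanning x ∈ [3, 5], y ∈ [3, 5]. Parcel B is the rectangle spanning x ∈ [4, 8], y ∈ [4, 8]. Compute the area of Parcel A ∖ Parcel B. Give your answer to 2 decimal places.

|Parcel A∩Parcel B|: x∈[4,5], y∈[4,5] → 1·1 = 1.
|Parcel A| = 4.
|Parcel A ∖ Parcel B| = |Parcel A| − |Parcel A∩Parcel B| = 4 − 1 = 3.00.

3.00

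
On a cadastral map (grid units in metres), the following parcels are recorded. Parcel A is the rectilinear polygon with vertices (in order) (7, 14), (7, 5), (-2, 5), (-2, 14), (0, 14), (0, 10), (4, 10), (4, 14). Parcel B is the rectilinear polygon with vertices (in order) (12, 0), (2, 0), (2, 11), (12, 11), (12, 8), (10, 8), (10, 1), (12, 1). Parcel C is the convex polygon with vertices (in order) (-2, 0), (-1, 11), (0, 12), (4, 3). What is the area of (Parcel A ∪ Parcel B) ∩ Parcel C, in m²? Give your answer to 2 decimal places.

22.25

The region (Parcel A ∪ Parcel B) ∩ Parcel C is the polygon with vertices (2,5), (-1.546,5), (-1,11), (0,12), (0,10), (0.889,10), (4,3), (2,2).
By the shoelace formula its area is 22.25.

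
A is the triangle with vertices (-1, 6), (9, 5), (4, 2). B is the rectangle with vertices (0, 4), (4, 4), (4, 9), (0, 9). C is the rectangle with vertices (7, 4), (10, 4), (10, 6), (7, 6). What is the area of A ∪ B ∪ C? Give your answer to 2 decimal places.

36.23

By inclusion–exclusion:
Individual areas: |A| = 17.5, |B| = 20, |C| = 6.
|A∩B| = 5.9.
|A∩C| = 1.3667.
|B∩C| = 0 (no overlap).
|A∩B∩C| = 0.
|A ∪ B ∪ C| = 43.5 − 7.2667 + 0 = 36.23.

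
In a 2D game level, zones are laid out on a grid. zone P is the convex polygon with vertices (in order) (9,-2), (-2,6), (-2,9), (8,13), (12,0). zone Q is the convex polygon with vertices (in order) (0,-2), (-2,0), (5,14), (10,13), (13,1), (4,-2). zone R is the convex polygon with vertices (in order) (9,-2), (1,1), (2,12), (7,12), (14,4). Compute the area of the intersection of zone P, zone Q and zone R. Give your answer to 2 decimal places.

88.43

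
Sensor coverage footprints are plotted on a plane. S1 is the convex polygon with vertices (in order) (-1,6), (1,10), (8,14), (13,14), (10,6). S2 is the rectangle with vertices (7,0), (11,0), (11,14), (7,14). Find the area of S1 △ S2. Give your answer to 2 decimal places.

|S1| = 74, |S2| = 56, |S1∩S2| = 30.381.
|S1 △ S2| = |S1| + |S2| − 2·|S1∩S2| = 74 + 56 − 60.7619 = 69.24.

69.24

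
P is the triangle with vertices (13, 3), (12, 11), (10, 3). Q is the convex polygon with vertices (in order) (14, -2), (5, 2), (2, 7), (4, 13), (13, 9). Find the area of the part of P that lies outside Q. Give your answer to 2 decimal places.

0.43

|P| = 12, |P∩Q| = 11.5676.
|P ∖ Q| = |P| − |P∩Q| = 12 − 11.5676 = 0.43.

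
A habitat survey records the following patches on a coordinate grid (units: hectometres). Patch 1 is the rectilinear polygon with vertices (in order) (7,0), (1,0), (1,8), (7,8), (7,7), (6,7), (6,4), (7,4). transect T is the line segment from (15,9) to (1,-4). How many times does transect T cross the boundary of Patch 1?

The segment meets the boundary at (5.308,0), (7,1.571).

2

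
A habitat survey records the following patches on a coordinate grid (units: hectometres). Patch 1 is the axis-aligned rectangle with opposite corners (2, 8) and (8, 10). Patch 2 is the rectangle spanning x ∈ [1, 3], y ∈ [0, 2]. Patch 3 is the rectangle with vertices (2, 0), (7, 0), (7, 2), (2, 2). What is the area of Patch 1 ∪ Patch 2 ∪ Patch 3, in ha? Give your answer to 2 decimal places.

24.00

By inclusion–exclusion:
Individual areas: |Patch 1| = 12, |Patch 2| = 4, |Patch 3| = 10.
|Patch 1∩Patch 2| = 0 (no overlap).
|Patch 1∩Patch 3| = 0 (no overlap).
|Patch 2∩Patch 3|: x∈[2,3], y∈[0,2] → 1·2 = 2.
|Patch 1∩Patch 2∩Patch 3| = 0.
|Patch 1 ∪ Patch 2 ∪ Patch 3| = 26 − 2 + 0 = 24.00.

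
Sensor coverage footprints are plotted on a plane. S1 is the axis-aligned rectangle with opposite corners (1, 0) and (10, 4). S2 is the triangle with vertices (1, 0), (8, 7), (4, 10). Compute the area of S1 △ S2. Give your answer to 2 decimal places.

49.30

|S1| = 36, |S2| = 24.5, |S1∩S2| = 5.6.
|S1 △ S2| = |S1| + |S2| − 2·|S1∩S2| = 36 + 24.5 − 11.2 = 49.30.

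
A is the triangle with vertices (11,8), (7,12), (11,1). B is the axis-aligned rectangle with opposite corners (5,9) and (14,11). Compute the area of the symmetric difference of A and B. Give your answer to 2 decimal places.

26.91

|A| = 14, |B| = 18, |A∩B| = 2.5455.
|A △ B| = |A| + |B| − 2·|A∩B| = 14 + 18 − 5.0909 = 26.91.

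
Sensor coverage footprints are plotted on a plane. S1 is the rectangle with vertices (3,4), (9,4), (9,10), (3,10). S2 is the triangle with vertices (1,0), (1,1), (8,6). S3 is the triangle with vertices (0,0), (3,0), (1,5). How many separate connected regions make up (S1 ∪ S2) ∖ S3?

(S1 ∪ S2) ∖ S3 is a single connected region.

1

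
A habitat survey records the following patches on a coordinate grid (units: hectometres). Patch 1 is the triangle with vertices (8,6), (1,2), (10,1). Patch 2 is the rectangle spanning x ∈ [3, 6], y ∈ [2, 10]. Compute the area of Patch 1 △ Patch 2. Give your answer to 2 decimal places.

|Patch 1| = 21.5, |Patch 2| = 24, |Patch 1∩Patch 2| = 6.
|Patch 1 △ Patch 2| = |Patch 1| + |Patch 2| − 2·|Patch 1∩Patch 2| = 21.5 + 24 − 12 = 33.50.

33.50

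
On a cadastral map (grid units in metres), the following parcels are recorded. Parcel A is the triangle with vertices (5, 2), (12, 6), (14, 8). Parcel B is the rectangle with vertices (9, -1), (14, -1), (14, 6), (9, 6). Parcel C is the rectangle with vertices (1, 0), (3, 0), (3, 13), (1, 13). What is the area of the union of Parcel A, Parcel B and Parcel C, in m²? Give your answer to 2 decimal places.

62.76

By inclusion–exclusion:
Individual areas: |Parcel A| = 3, |Parcel B| = 35, |Parcel C| = 26.
|Parcel A∩Parcel B| = 1.2381.
|Parcel A∩Parcel C| = 0.
|Parcel B∩Parcel C| = 0 (no overlap).
|Parcel A∩Parcel B∩Parcel C| = 0.
|Parcel A ∪ Parcel B ∪ Parcel C| = 64 − 1.2381 + 0 = 62.76.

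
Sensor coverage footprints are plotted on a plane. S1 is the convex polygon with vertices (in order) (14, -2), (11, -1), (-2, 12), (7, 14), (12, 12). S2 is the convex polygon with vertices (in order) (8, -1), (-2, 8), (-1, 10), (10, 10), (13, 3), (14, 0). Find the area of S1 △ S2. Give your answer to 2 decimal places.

|S1| = 125, |S2| = 108, |S1∩S2| = 71.9219.
|S1 △ S2| = |S1| + |S2| − 2·|S1∩S2| = 125 + 108 − 143.8439 = 89.16.

89.16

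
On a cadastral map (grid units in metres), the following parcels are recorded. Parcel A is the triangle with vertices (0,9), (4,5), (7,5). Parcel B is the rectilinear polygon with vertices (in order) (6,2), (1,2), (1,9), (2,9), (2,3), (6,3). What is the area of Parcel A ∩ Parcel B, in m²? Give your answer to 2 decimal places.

The intersection is the polygon with vertices (1,8), (1,8.429), (2,7.857), (2,7).
By the shoelace formula its area is 0.64.

0.64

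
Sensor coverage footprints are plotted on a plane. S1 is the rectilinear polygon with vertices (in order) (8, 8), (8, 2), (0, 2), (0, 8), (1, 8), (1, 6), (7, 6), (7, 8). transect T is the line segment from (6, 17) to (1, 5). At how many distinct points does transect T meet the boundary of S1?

The segment meets the boundary at (1.417,6).

1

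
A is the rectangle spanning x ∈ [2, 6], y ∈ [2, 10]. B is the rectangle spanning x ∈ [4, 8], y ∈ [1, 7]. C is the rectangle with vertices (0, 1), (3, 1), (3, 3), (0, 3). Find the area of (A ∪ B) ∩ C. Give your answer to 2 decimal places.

The region (A ∪ B) ∩ C is the polygon with vertices (2,3), (3,3), (3,2), (2,2).
By the shoelace formula its area is 1.00.

1.00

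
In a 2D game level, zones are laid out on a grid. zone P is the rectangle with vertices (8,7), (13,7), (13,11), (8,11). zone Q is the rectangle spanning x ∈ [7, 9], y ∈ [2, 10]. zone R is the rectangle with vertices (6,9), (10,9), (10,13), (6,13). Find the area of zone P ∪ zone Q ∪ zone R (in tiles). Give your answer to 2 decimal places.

44.00

By inclusion–exclusion:
Individual areas: |zone P| = 20, |zone Q| = 16, |zone R| = 16.
|zone P∩zone Q|: x∈[8,9], y∈[7,10] → 1·3 = 3.
|zone P∩zone R|: x∈[8,10], y∈[9,11] → 2·2 = 4.
|zone Q∩zone R|: x∈[7,9], y∈[9,10] → 2·1 = 2.
|zone P∩zone Q∩zone R| = 1.
|zone P ∪ zone Q ∪ zone R| = 52 − 9 + 1 = 44.00.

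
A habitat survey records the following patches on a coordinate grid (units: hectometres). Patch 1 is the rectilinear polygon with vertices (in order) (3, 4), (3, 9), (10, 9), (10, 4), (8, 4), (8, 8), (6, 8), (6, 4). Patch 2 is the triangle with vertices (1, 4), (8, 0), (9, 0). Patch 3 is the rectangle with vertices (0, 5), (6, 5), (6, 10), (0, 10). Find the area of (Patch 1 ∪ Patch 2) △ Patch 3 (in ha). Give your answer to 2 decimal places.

35.00

|Patch 1 ∪ Patch 2| = 29.
|(Patch 1 ∪ Patch 2) ∩ Patch 3| = 12.
|(Patch 1 ∪ Patch 2) △ Patch 3| = 29 + 30 − 24 = 35.00.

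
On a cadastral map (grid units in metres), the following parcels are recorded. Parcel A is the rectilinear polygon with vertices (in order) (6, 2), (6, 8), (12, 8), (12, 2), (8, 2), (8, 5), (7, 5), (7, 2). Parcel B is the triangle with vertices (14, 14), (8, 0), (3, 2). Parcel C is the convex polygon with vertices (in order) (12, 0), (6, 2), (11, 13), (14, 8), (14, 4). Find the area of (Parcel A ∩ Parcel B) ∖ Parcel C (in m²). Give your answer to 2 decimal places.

4.63

|Parcel A ∩ Parcel B| = 18.4481.
|(Parcel A ∩ Parcel B) ∩ Parcel C| = 13.8208.
|(Parcel A ∩ Parcel B) ∖ Parcel C| = 18.4481 − 13.8208 = 4.63.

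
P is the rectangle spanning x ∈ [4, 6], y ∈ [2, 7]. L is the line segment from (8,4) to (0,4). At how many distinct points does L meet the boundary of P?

2

The segment meets the boundary at (4,4), (6,4).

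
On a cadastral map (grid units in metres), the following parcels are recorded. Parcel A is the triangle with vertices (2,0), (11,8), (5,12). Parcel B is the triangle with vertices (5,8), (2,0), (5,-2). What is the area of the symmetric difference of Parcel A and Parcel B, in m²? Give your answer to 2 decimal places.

41.00

|Parcel A| = 42, |Parcel B| = 15, |Parcel A∩Parcel B| = 8.
|Parcel A △ Parcel B| = |Parcel A| + |Parcel B| − 2·|Parcel A∩Parcel B| = 42 + 15 − 16 = 41.00.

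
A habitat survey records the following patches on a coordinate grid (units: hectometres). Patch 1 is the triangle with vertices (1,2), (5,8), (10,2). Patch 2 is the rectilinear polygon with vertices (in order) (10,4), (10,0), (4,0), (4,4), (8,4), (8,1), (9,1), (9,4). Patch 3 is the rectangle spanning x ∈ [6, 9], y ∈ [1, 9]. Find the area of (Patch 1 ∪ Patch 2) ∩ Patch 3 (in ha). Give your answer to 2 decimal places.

11.00

|Patch 1 ∪ Patch 2| = 39.4.
|(Patch 1 ∪ Patch 2) ∩ Patch 3| = 11.00.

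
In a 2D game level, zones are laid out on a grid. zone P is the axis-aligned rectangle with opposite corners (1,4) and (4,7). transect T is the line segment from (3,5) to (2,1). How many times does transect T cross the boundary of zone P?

1

The segment meets the boundary at (2.75,4).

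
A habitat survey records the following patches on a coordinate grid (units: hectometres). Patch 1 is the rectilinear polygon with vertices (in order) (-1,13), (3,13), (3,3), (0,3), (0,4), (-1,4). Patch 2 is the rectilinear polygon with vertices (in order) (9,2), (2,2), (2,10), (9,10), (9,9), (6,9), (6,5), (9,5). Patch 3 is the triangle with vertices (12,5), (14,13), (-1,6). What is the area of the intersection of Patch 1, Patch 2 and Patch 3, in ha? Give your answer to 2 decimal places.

The intersection is the polygon with vertices (2,7.4), (3,7.867), (3,5.692), (2,5.769).
By the shoelace formula its area is 1.90.

1.90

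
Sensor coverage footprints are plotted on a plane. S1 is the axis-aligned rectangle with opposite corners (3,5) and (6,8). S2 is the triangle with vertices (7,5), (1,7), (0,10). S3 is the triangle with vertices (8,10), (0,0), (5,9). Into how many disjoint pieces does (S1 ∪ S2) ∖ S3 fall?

2

(S1 ∪ S2) ∖ S3 splits into 2 disjoint pieces (area 2.6905, area 6.8302).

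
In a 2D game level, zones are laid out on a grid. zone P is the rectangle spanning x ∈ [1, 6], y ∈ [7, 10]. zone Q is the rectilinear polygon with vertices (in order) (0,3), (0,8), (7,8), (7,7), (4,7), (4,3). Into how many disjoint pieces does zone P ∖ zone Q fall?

zone P ∖ zone Q is a single connected region.

1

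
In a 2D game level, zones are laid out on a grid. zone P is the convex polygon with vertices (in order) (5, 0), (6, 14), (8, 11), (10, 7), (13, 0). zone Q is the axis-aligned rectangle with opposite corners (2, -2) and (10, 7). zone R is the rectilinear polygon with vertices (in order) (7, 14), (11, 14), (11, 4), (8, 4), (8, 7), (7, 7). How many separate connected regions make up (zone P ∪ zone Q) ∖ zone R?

(zone P ∪ zone Q) ∖ zone R is a single connected region.

1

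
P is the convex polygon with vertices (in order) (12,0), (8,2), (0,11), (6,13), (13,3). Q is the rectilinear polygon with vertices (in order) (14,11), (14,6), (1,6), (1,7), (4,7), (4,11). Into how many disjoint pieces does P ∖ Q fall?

P ∖ Q splits into 2 disjoint pieces (area 28.4611, area 16.2889).

2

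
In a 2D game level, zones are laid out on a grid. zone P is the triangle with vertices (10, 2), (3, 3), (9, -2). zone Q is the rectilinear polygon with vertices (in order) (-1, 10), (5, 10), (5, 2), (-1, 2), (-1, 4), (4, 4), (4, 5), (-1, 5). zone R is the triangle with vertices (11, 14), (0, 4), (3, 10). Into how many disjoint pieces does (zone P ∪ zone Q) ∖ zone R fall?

(zone P ∪ zone Q) ∖ zone R splits into 2 disjoint pieces (area 33.2994, area 13.75).

2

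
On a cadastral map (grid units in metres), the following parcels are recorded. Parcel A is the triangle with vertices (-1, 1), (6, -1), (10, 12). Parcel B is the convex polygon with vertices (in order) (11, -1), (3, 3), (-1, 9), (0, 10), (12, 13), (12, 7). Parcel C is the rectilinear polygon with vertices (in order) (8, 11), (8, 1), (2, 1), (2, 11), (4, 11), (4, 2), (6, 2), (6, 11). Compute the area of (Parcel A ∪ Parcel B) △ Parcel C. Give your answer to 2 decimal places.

|Parcel A ∪ Parcel B| = 131.2833.
|(Parcel A ∪ Parcel B) ∩ Parcel C| = 41.4179.
|(Parcel A ∪ Parcel B) △ Parcel C| = 131.2833 + 42 − 82.8359 = 90.45.

90.45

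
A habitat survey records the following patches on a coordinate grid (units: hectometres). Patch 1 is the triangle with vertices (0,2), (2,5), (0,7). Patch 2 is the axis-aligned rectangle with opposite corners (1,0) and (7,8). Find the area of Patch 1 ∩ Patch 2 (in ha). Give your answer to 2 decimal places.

1.25

The intersection is the polygon with vertices (2,5), (1,3.5), (1,6).
By the shoelace formula its area is 1.25.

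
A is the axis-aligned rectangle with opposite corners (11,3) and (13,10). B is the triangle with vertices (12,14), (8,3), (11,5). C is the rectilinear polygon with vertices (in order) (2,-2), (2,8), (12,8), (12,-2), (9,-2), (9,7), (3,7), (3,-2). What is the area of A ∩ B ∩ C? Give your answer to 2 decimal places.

The intersection is the polygon with vertices (11,5), (11,8), (11.333,8).
By the shoelace formula its area is 0.50.

0.50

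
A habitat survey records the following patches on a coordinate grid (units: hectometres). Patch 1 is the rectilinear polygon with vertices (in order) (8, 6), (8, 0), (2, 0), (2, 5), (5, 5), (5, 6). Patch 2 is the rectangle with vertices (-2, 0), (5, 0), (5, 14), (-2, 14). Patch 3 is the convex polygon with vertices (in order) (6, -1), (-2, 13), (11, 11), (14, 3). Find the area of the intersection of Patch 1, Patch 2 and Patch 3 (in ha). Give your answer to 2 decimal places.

5.16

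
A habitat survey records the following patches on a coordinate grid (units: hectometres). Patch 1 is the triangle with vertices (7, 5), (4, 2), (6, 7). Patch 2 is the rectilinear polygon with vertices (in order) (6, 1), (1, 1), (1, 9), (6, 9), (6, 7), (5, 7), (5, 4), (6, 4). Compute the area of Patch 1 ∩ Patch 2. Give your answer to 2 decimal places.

1.25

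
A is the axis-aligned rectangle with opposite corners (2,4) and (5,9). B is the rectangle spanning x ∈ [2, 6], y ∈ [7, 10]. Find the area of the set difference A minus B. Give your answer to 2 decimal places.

|A∩B|: x∈[2,5], y∈[7,9] → 3·2 = 6.
|A| = 15.
|A ∖ B| = |A| − |A∩B| = 15 − 6 = 9.00.

9.00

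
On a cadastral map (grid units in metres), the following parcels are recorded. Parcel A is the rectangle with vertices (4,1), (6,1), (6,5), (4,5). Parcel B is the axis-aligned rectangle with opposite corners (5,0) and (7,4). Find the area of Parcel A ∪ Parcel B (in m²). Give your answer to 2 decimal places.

13.00

By inclusion–exclusion:
Individual areas: |Parcel A| = 8, |Parcel B| = 8.
|Parcel A∩Parcel B|: x∈[5,6], y∈[1,4] → 1·3 = 3.
|Parcel A ∪ Parcel B| = 16 − 3 = 13.00.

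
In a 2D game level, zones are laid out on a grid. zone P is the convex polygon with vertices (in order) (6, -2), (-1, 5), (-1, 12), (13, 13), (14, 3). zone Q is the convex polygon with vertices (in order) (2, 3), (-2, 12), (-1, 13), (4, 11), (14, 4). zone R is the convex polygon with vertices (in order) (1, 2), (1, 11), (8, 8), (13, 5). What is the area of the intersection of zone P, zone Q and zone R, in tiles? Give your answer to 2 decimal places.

52.91

The intersection is the polygon with vertices (12.684,4.921), (6.5,3.375), (2,3), (1,5.25), (1,11), (8,8), (10,6.8).
By the shoelace formula its area is 52.91.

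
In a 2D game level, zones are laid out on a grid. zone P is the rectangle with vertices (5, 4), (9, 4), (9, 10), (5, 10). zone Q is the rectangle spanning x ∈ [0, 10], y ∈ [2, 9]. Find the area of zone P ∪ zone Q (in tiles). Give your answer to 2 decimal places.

74.00

By inclusion–exclusion:
Individual areas: |zone P| = 24, |zone Q| = 70.
|zone P∩zone Q|: x∈[5,9], y∈[4,9] → 4·5 = 20.
|zone P ∪ zone Q| = 94 − 20 = 74.00.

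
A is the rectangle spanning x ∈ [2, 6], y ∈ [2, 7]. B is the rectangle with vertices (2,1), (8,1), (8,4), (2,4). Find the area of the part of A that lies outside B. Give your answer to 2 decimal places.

12.00

|A∩B|: x∈[2,6], y∈[2,4] → 4·2 = 8.
|A| = 20.
|A ∖ B| = |A| − |A∩B| = 20 − 8 = 12.00.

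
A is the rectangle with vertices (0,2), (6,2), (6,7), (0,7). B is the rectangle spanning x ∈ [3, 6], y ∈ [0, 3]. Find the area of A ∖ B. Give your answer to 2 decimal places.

|A∩B|: x∈[3,6], y∈[2,3] → 3·1 = 3.
|A| = 30.
|A ∖ B| = |A| − |A∩B| = 30 − 3 = 27.00.

27.00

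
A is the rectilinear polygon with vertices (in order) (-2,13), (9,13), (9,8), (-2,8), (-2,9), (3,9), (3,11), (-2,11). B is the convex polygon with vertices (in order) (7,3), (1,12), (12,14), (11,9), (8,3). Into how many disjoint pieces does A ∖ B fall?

2

A ∖ B splits into 2 disjoint pieces (area 9.0833, area 5.3333).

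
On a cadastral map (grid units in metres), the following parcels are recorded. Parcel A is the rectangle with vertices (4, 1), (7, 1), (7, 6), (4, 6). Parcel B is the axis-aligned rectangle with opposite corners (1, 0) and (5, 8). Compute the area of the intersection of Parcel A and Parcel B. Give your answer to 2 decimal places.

5.00

|Parcel A∩Parcel B|: x∈[4,5], y∈[1,6] → 1·5 = 5.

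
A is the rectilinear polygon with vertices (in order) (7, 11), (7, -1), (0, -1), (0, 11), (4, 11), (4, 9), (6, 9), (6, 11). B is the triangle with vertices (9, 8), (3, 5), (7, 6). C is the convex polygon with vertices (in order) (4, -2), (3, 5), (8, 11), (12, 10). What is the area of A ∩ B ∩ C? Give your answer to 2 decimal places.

The intersection is the polygon with vertices (3,5), (7,7), (7,6).
By the shoelace formula its area is 2.00.

2.00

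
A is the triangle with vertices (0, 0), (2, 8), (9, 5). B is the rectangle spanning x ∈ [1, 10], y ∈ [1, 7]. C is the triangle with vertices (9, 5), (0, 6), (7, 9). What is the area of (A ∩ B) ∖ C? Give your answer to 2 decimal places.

20.80

|A ∩ B| = 27.8083.
|(A ∩ B) ∩ C| = 7.005.
|(A ∩ B) ∖ C| = 27.8083 − 7.005 = 20.80.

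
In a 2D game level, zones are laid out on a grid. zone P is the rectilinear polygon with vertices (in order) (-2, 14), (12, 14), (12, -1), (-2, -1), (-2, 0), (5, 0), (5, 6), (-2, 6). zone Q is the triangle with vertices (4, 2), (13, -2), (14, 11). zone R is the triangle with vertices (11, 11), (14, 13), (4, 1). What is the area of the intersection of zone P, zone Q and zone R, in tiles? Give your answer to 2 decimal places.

The intersection is the polygon with vertices (5,2.429), (5.892,3.703), (7.333,5), (5,2.2).
By the shoelace formula its area is 0.61.

0.61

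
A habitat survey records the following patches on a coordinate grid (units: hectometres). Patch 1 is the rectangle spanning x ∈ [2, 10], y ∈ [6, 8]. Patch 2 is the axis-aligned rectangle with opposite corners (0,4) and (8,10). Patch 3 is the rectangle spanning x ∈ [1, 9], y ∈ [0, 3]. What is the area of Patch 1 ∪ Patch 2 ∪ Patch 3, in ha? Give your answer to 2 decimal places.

By inclusion–exclusion:
Individual areas: |Patch 1| = 16, |Patch 2| = 48, |Patch 3| = 24.
|Patch 1∩Patch 2|: x∈[2,8], y∈[6,8] → 6·2 = 12.
|Patch 1∩Patch 3| = 0 (no overlap).
|Patch 2∩Patch 3| = 0 (no overlap).
|Patch 1∩Patch 2∩Patch 3| = 0.
|Patch 1 ∪ Patch 2 ∪ Patch 3| = 88 − 12 + 0 = 76.00.

76.00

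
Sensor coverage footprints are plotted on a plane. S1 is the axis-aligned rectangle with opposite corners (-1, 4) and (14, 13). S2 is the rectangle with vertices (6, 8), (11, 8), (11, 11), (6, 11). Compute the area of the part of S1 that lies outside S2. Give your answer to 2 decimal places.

|S1∩S2|: x∈[6,11], y∈[8,11] → 5·3 = 15.
|S1| = 135.
|S1 ∖ S2| = |S1| − |S1∩S2| = 135 − 15 = 120.00.

120.00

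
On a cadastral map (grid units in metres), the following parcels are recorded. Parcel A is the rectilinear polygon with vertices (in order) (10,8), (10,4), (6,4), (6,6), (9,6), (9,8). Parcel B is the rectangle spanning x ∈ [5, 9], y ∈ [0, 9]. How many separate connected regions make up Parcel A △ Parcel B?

1

Parcel A △ Parcel B is a single connected region.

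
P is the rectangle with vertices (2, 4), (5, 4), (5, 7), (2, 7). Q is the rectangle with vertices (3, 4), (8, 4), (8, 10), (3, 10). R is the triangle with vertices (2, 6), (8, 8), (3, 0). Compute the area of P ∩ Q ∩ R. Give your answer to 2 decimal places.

5.33

The intersection is the polygon with vertices (5,4), (3,4), (3,6.333), (5,7).
By the shoelace formula its area is 5.33.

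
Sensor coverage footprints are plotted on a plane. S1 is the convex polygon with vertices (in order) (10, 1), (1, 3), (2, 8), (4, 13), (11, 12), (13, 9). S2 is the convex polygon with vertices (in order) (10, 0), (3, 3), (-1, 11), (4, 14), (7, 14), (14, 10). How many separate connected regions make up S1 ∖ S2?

2

S1 ∖ S2 splits into 2 disjoint pieces (area 3.7802, area 0.1392).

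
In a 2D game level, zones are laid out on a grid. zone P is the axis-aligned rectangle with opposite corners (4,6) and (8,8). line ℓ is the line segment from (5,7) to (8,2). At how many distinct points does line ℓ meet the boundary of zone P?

The segment meets the boundary at (5.6,6).

1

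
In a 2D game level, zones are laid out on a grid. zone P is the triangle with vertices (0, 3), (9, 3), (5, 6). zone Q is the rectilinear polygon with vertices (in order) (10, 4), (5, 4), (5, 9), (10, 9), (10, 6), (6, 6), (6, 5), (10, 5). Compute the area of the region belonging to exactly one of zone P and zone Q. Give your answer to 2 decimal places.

|zone P| = 13.5, |zone Q| = 21, |zone P∩zone Q| = 2.625.
|zone P △ zone Q| = |zone P| + |zone Q| − 2·|zone P∩zone Q| = 13.5 + 21 − 5.25 = 29.25.

29.25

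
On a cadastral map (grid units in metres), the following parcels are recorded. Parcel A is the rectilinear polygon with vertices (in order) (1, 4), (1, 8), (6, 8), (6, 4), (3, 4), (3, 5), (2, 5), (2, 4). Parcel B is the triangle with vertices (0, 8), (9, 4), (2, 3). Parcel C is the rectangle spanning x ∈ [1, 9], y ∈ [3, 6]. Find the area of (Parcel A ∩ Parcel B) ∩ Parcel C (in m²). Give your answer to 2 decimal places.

8.05

|Parcel A ∩ Parcel B| = 10.7722.
|(Parcel A ∩ Parcel B) ∩ Parcel C| = 8.05.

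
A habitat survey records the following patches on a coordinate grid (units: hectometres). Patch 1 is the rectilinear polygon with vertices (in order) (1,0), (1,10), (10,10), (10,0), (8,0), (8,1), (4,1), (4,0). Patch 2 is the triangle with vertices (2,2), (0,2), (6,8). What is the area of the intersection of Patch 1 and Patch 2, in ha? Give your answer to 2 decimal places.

The intersection is the polygon with vertices (1,3), (6,8), (2,2), (1,2).
By the shoelace formula its area is 5.50.

5.50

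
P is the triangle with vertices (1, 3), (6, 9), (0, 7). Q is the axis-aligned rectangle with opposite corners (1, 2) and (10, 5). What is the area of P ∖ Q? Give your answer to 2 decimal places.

|P| = 13, |P∩Q| = 1.6667.
|P ∖ Q| = |P| − |P∩Q| = 13 − 1.6667 = 11.33.

11.33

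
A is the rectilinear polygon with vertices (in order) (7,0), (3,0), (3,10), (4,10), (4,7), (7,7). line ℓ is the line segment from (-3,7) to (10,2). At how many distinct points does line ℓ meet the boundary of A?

The segment meets the boundary at (7,3.154), (3,4.692).

2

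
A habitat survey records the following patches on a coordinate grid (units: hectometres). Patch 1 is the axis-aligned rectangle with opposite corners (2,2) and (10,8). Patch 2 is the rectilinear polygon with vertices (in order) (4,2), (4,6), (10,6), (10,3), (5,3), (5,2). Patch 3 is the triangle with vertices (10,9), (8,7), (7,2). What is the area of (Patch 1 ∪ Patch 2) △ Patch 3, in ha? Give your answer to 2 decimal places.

44.57

|Patch 1 ∪ Patch 2| = 48.
|(Patch 1 ∪ Patch 2) ∩ Patch 3| = 3.7143.
|(Patch 1 ∪ Patch 2) △ Patch 3| = 48 + 4 − 7.4286 = 44.57.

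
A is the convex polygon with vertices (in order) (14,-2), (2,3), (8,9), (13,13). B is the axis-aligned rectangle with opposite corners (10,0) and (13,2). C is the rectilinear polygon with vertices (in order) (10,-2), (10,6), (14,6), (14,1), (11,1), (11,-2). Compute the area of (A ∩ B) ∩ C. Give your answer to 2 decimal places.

The region (A ∩ B) ∩ C is the polygon with vertices (10,2), (13,2), (13,1), (11,1), (11,0), (10,0).
By the shoelace formula its area is 4.00.

4.00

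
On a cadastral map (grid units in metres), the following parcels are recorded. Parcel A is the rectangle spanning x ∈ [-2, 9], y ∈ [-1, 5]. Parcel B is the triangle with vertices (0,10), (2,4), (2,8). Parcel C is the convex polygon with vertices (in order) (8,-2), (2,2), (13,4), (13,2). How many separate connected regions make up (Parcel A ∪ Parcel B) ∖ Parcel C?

(Parcel A ∪ Parcel B) ∖ Parcel C is a single connected region.

1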